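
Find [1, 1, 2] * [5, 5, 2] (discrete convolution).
y[0] = 1×5 = 5; y[1] = 1×5 + 1×5 = 10; y[2] = 1×2 + 1×5 + 2×5 = 17; y[3] = 1×2 + 2×5 = 12; y[4] = 2×2 = 4

[5, 10, 17, 12, 4]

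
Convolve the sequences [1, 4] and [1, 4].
y[0] = 1×1 = 1; y[1] = 1×4 + 4×1 = 8; y[2] = 4×4 = 16

[1, 8, 16]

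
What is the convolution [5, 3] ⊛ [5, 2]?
y[0] = 5×5 = 25; y[1] = 5×2 + 3×5 = 25; y[2] = 3×2 = 6

[25, 25, 6]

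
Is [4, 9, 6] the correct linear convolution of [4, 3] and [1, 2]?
Recompute linear convolution of [4, 3] and [1, 2]: y[0] = 4×1 = 4; y[1] = 4×2 + 3×1 = 11; y[2] = 3×2 = 6 → [4, 11, 6]. Compare to given [4, 9, 6]: they differ at index 1: given 9, correct 11, so answer: No

No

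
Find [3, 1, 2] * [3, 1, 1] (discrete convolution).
y[0] = 3×3 = 9; y[1] = 3×1 + 1×3 = 6; y[2] = 3×1 + 1×1 + 2×3 = 10; y[3] = 1×1 + 2×1 = 3; y[4] = 2×1 = 2

[9, 6, 10, 3, 2]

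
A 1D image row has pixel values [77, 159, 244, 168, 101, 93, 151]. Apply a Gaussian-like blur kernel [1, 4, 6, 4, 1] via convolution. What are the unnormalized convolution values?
Convolve image row [77, 159, 244, 168, 101, 93, 151] with kernel [1, 4, 6, 4, 1]: y[0] = 77×1 = 77; y[1] = 77×4 + 159×1 = 467; y[2] = 77×6 + 159×4 + 244×1 = 1342; y[3] = 77×4 + 159×6 + 244×4 + 168×1 = 2406; y[4] = 77×1 + 159×4 + 244×6 + 168×4 + 101×1 = 2950; y[5] = 159×1 + 244×4 + 168×6 + 101×4 + 93×1 = 2640; y[6] = 244×1 + 168×4 + 101×6 + 93×4 + 151×1 = 2045; y[7] = 168×1 + 101×4 + 93×6 + 151×4 = 1734; y[8] = 101×1 + 93×4 + 151×6 = 1379; y[9] = 93×1 + 151×4 = 697; y[10] = 151×1 = 151 → [77, 467, 1342, 2406, 2950, 2640, 2045, 1734, 1379, 697, 151]. Normalization factor = sum(kernel) = 16.

[77, 467, 1342, 2406, 2950, 2640, 2045, 1734, 1379, 697, 151]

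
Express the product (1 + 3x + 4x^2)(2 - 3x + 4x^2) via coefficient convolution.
Ascending coefficients: a = [1, 3, 4], b = [2, -3, 4]. c[0] = 1×2 = 2; c[1] = 1×-3 + 3×2 = 3; c[2] = 1×4 + 3×-3 + 4×2 = 3; c[3] = 3×4 + 4×-3 = 0; c[4] = 4×4 = 16. Result coefficients: [2, 3, 3, 0, 16] → 2 + 3x + 3x^2 + 16x^4

2 + 3x + 3x^2 + 16x^4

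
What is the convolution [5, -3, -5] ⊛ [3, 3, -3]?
y[0] = 5×3 = 15; y[1] = 5×3 + -3×3 = 6; y[2] = 5×-3 + -3×3 + -5×3 = -39; y[3] = -3×-3 + -5×3 = -6; y[4] = -5×-3 = 15

[15, 6, -39, -6, 15]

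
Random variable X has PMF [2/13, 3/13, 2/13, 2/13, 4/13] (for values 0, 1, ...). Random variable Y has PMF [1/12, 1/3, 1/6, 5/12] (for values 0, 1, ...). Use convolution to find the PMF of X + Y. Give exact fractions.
P(X+Y=k) = Σ_i P(X=i)·P(Y=k-i) — a convolution of [2/13, 3/13, 2/13, 2/13, 4/13] and [1/12, 1/3, 1/6, 5/12]. P(X+Y=0) = (2/13)×(1/12) = 1/78; P(X+Y=1) = (2/13)×(1/3) + (3/13)×(1/12) = 2/39 + 1/52 = 11/156; P(X+Y=2) = (2/13)×(1/6) + (3/13)×(1/3) + (2/13)×(1/12) = 1/39 + 1/13 + 1/78 = 3/26; P(X+Y=3) = (2/13)×(5/12) + (3/13)×(1/6) + (2/13)×(1/3) + (2/13)×(1/12) = 5/78 + 1/26 + 2/39 + 1/78 = 1/6; P(X+Y=4) = (3/13)×(5/12) + (2/13)×(1/6) + (2/13)×(1/3) + (4/13)×(1/12) = 5/52 + 1/39 + 2/39 + 1/39 = 31/156; P(X+Y=5) = (2/13)×(5/12) + (2/13)×(1/6) + (4/13)×(1/3) = 5/78 + 1/39 + 4/39 = 5/26; P(X+Y=6) = (2/13)×(5/12) + (4/13)×(1/6) = 5/78 + 2/39 = 3/26; P(X+Y=7) = (4/13)×(5/12) = 5/39. PMF: [1/78, 11/156, 3/26, 1/6, 31/156, 5/26, 3/26, 5/39] (sums to 1 ✓)

[1/78, 11/156, 3/26, 1/6, 31/156, 5/26, 3/26, 5/39]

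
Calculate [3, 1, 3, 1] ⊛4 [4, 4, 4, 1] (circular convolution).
Use y[k] = Σ_j f[j]·g[(k-j) mod 4]. y[0] = 3×4 + 1×1 + 3×4 + 1×4 = 29; y[1] = 3×4 + 1×4 + 3×1 + 1×4 = 23; y[2] = 3×4 + 1×4 + 3×4 + 1×1 = 29; y[3] = 3×1 + 1×4 + 3×4 + 1×4 = 23. Result: [29, 23, 29, 23]

[29, 23, 29, 23]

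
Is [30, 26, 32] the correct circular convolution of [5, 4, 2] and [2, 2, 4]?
Recompute circular convolution of [5, 4, 2] and [2, 2, 4]: y[0] = 5×2 + 4×4 + 2×2 = 30; y[1] = 5×2 + 4×2 + 2×4 = 26; y[2] = 5×4 + 4×2 + 2×2 = 32 → [30, 26, 32]. Given [30, 26, 32] matches, so answer: Yes

Yes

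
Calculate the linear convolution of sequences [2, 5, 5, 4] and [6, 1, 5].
y[0] = 2×6 = 12; y[1] = 2×1 + 5×6 = 32; y[2] = 2×5 + 5×1 + 5×6 = 45; y[3] = 5×5 + 5×1 + 4×6 = 54; y[4] = 5×5 + 4×1 = 29; y[5] = 4×5 = 20

[12, 32, 45, 54, 29, 20]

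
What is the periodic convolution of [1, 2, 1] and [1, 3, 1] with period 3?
Use y[k] = Σ_j s[j]·t[(k-j) mod 3]. y[0] = 1×1 + 2×1 + 1×3 = 6; y[1] = 1×3 + 2×1 + 1×1 = 6; y[2] = 1×1 + 2×3 + 1×1 = 8. Result: [6, 6, 8]

[6, 6, 8]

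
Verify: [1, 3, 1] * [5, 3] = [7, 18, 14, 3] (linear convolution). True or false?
Recompute linear convolution of [1, 3, 1] and [5, 3]: y[0] = 1×5 = 5; y[1] = 1×3 + 3×5 = 18; y[2] = 3×3 + 1×5 = 14; y[3] = 1×3 = 3 → [5, 18, 14, 3]. Compare to given [7, 18, 14, 3]: they differ at index 0: given 7, correct 5, so answer: No

No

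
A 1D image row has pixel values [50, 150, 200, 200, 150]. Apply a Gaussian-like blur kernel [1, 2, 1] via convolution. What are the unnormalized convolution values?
Convolve image row [50, 150, 200, 200, 150] with kernel [1, 2, 1]: y[0] = 50×1 = 50; y[1] = 50×2 + 150×1 = 250; y[2] = 50×1 + 150×2 + 200×1 = 550; y[3] = 150×1 + 200×2 + 200×1 = 750; y[4] = 200×1 + 200×2 + 150×1 = 750; y[5] = 200×1 + 150×2 = 500; y[6] = 150×1 = 150 → [50, 250, 550, 750, 750, 500, 150]. Normalization factor = sum(kernel) = 4.

[50, 250, 550, 750, 750, 500, 150]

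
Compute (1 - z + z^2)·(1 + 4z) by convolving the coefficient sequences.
Ascending coefficients: a = [1, -1, 1], b = [1, 4]. c[0] = 1×1 = 1; c[1] = 1×4 + -1×1 = 3; c[2] = -1×4 + 1×1 = -3; c[3] = 1×4 = 4. Result coefficients: [1, 3, -3, 4] → 1 + 3z - 3z^2 + 4z^3

1 + 3z - 3z^2 + 4z^3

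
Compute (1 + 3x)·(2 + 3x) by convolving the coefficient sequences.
Ascending coefficients: a = [1, 3], b = [2, 3]. c[0] = 1×2 = 2; c[1] = 1×3 + 3×2 = 9; c[2] = 3×3 = 9. Result coefficients: [2, 9, 9] → 2 + 9x + 9x^2

2 + 9x + 9x^2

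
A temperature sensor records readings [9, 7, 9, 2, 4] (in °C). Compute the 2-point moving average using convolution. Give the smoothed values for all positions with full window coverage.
2-point moving average kernel = [1, 1]. Apply in 'valid' mode (full window coverage): avg[0] = (9 + 7) / 2 = 8.0; avg[1] = (7 + 9) / 2 = 8.0; avg[2] = (9 + 2) / 2 = 5.5; avg[3] = (2 + 4) / 2 = 3.0. Smoothed values: [8.0, 8.0, 5.5, 3.0]

[8.0, 8.0, 5.5, 3.0]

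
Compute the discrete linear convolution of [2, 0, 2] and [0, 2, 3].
y[0] = 2×0 = 0; y[1] = 2×2 + 0×0 = 4; y[2] = 2×3 + 0×2 + 2×0 = 6; y[3] = 0×3 + 2×2 = 4; y[4] = 2×3 = 6

[0, 4, 6, 4, 6]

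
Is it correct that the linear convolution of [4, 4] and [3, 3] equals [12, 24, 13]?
Recompute linear convolution of [4, 4] and [3, 3]: y[0] = 4×3 = 12; y[1] = 4×3 + 4×3 = 24; y[2] = 4×3 = 12 → [12, 24, 12]. Compare to given [12, 24, 13]: they differ at index 2: given 13, correct 12, so answer: No

No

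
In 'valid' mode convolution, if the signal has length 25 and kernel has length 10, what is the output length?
'Valid' mode counts only positions where the kernel fully overlaps the signal: m - n + 1 = 25 - 10 + 1 = 16

16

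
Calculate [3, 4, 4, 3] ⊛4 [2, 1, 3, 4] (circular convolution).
Use y[k] = Σ_j x[j]·h[(k-j) mod 4]. y[0] = 3×2 + 4×4 + 4×3 + 3×1 = 37; y[1] = 3×1 + 4×2 + 4×4 + 3×3 = 36; y[2] = 3×3 + 4×1 + 4×2 + 3×4 = 33; y[3] = 3×4 + 4×3 + 4×1 + 3×2 = 34. Result: [37, 36, 33, 34]

[37, 36, 33, 34]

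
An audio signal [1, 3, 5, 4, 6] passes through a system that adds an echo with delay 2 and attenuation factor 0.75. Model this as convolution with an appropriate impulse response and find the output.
Direct-path + delayed-attenuated-path model → impulse response h = [1, 0, 0.75] (1 at lag 0, 0.75 at lag 2). Output y[n] = x[n] + 0.75·x[n - 2] (with x[n] = 0 outside 0..4): y[0] = 1 + 0.75×0 = 1; y[1] = 3 + 0.75×0 = 3; y[2] = 5 + 0.75×1 = 5.75; y[3] = 4 + 0.75×3 = 6.25; y[4] = 6 + 0.75×5 = 9.75; y[5] = 0 + 0.75×4 = 3.0; y[6] = 0 + 0.75×6 = 4.5. So y = [1, 3, 5.75, 6.25, 9.75, 3.0, 4.5]

[1, 3, 5.75, 6.25, 9.75, 3.0, 4.5]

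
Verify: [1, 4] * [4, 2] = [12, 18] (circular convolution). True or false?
Recompute circular convolution of [1, 4] and [4, 2]: y[0] = 1×4 + 4×2 = 12; y[1] = 1×2 + 4×4 = 18 → [12, 18]. Given [12, 18] matches, so answer: Yes

Yes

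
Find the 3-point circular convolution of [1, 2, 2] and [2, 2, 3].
Use y[k] = Σ_j x[j]·h[(k-j) mod 3]. y[0] = 1×2 + 2×3 + 2×2 = 12; y[1] = 1×2 + 2×2 + 2×3 = 12; y[2] = 1×3 + 2×2 + 2×2 = 11. Result: [12, 12, 11]

[12, 12, 11]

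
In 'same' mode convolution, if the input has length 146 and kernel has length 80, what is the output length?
'Same' mode returns an output with the same length as the input: 146

146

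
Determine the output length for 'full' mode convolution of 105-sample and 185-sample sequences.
Linear/full convolution length: m + n - 1 = 105 + 185 - 1 = 289

289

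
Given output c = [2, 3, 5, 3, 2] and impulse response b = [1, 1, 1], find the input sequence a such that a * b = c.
Deconvolve c=[2, 3, 5, 3, 2] by b=[1, 1, 1]. Since b[0]=1, solve forward: a[0] = c[0] / 1 = 2; a[1] = (c[1] - 2×1) / 1 = 1; a[2] = (c[2] - 1×1 - 2×1) / 1 = 2. So a = [2, 1, 2]. Check by forward convolution: c[0] = 2×1 = 2; c[1] = 2×1 + 1×1 = 3; c[2] = 2×1 + 1×1 + 2×1 = 5; c[3] = 1×1 + 2×1 = 3; c[4] = 2×1 = 2

[2, 1, 2]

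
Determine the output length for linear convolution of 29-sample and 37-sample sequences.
Linear/full convolution length: m + n - 1 = 29 + 37 - 1 = 65

65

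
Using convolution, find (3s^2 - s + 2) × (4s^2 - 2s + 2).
Ascending coefficients: a = [2, -1, 3], b = [2, -2, 4]. c[0] = 2×2 = 4; c[1] = 2×-2 + -1×2 = -6; c[2] = 2×4 + -1×-2 + 3×2 = 16; c[3] = -1×4 + 3×-2 = -10; c[4] = 3×4 = 12. Result coefficients: [4, -6, 16, -10, 12] → 12s^4 - 10s^3 + 16s^2 - 6s + 4

12s^4 - 10s^3 + 16s^2 - 6s + 4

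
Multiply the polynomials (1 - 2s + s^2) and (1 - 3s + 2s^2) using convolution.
Ascending coefficients: a = [1, -2, 1], b = [1, -3, 2]. c[0] = 1×1 = 1; c[1] = 1×-3 + -2×1 = -5; c[2] = 1×2 + -2×-3 + 1×1 = 9; c[3] = -2×2 + 1×-3 = -7; c[4] = 1×2 = 2. Result coefficients: [1, -5, 9, -7, 2] → 1 - 5s + 9s^2 - 7s^3 + 2s^4

1 - 5s + 9s^2 - 7s^3 + 2s^4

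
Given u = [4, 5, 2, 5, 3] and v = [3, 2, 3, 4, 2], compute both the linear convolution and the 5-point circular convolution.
Linear: y_lin[0] = 4×3 = 12; y_lin[1] = 4×2 + 5×3 = 23; y_lin[2] = 4×3 + 5×2 + 2×3 = 28; y_lin[3] = 4×4 + 5×3 + 2×2 + 5×3 = 50; y_lin[4] = 4×2 + 5×4 + 2×3 + 5×2 + 3×3 = 53; y_lin[5] = 5×2 + 2×4 + 5×3 + 3×2 = 39; y_lin[6] = 2×2 + 5×4 + 3×3 = 33; y_lin[7] = 5×2 + 3×4 = 22; y_lin[8] = 3×2 = 6 → [12, 23, 28, 50, 53, 39, 33, 22, 6]. Circular (length 5): y[0] = 4×3 + 5×2 + 2×4 + 5×3 + 3×2 = 51; y[1] = 4×2 + 5×3 + 2×2 + 5×4 + 3×3 = 56; y[2] = 4×3 + 5×2 + 2×3 + 5×2 + 3×4 = 50; y[3] = 4×4 + 5×3 + 2×2 + 5×3 + 3×2 = 56; y[4] = 4×2 + 5×4 + 2×3 + 5×2 + 3×3 = 53 → [51, 56, 50, 56, 53]

Linear: [12, 23, 28, 50, 53, 39, 33, 22, 6], Circular: [51, 56, 50, 56, 53]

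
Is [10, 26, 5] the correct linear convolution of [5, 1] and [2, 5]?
Recompute linear convolution of [5, 1] and [2, 5]: y[0] = 5×2 = 10; y[1] = 5×5 + 1×2 = 27; y[2] = 1×5 = 5 → [10, 27, 5]. Compare to given [10, 26, 5]: they differ at index 1: given 26, correct 27, so answer: No

No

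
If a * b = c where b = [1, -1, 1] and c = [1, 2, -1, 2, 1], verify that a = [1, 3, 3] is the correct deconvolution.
Forward-compute [1, 3, 3] * [1, -1, 1]: c[0] = 1×1 = 1; c[1] = 1×-1 + 3×1 = 2; c[2] = 1×1 + 3×-1 + 3×1 = 1; c[3] = 3×1 + 3×-1 = 0; c[4] = 3×1 = 3 → [1, 2, 1, 0, 3]. Does not match given c = [1, 2, -1, 2, 1].

Not verified. [1, 3, 3] * [1, -1, 1] = [1, 2, 1, 0, 3], which differs from [1, 2, -1, 2, 1] at index 2.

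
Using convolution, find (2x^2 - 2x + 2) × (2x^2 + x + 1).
Ascending coefficients: a = [2, -2, 2], b = [1, 1, 2]. c[0] = 2×1 = 2; c[1] = 2×1 + -2×1 = 0; c[2] = 2×2 + -2×1 + 2×1 = 4; c[3] = -2×2 + 2×1 = -2; c[4] = 2×2 = 4. Result coefficients: [2, 0, 4, -2, 4] → 4x^4 - 2x^3 + 4x^2 + 2

4x^4 - 2x^3 + 4x^2 + 2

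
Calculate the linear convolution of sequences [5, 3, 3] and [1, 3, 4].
y[0] = 5×1 = 5; y[1] = 5×3 + 3×1 = 18; y[2] = 5×4 + 3×3 + 3×1 = 32; y[3] = 3×4 + 3×3 = 21; y[4] = 3×4 = 12

[5, 18, 32, 21, 12]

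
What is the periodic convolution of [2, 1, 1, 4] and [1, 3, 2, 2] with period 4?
Use y[k] = Σ_j f[j]·g[(k-j) mod 4]. y[0] = 2×1 + 1×2 + 1×2 + 4×3 = 18; y[1] = 2×3 + 1×1 + 1×2 + 4×2 = 17; y[2] = 2×2 + 1×3 + 1×1 + 4×2 = 16; y[3] = 2×2 + 1×2 + 1×3 + 4×1 = 13. Result: [18, 17, 16, 13]

[18, 17, 16, 13]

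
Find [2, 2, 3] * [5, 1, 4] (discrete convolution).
y[0] = 2×5 = 10; y[1] = 2×1 + 2×5 = 12; y[2] = 2×4 + 2×1 + 3×5 = 25; y[3] = 2×4 + 3×1 = 11; y[4] = 3×4 = 12

[10, 12, 25, 11, 12]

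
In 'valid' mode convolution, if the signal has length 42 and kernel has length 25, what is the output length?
'Valid' mode counts only positions where the kernel fully overlaps the signal: m - n + 1 = 42 - 25 + 1 = 18

18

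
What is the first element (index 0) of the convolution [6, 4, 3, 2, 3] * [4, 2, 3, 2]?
Use y[k] = Σ_i a[i]·b[k-i] at k=0. y[0] = 6×4 = 24

24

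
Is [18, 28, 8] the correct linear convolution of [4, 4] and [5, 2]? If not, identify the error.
Recompute linear convolution of [4, 4] and [5, 2]: y[0] = 4×5 = 20; y[1] = 4×2 + 4×5 = 28; y[2] = 4×2 = 8 → [20, 28, 8]. Compare to given [18, 28, 8]: they differ at index 0: given 18, correct 20, so answer: No

No. Error at index 0: given 18, correct 20.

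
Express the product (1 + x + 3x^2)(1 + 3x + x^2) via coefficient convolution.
Ascending coefficients: a = [1, 1, 3], b = [1, 3, 1]. c[0] = 1×1 = 1; c[1] = 1×3 + 1×1 = 4; c[2] = 1×1 + 1×3 + 3×1 = 7; c[3] = 1×1 + 3×3 = 10; c[4] = 3×1 = 3. Result coefficients: [1, 4, 7, 10, 3] → 1 + 4x + 7x^2 + 10x^3 + 3x^4

1 + 4x + 7x^2 + 10x^3 + 3x^4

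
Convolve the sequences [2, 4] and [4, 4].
y[0] = 2×4 = 8; y[1] = 2×4 + 4×4 = 24; y[2] = 4×4 = 16

[8, 24, 16]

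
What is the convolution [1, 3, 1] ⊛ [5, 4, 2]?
y[0] = 1×5 = 5; y[1] = 1×4 + 3×5 = 19; y[2] = 1×2 + 3×4 + 1×5 = 19; y[3] = 3×2 + 1×4 = 10; y[4] = 1×2 = 2

[5, 19, 19, 10, 2]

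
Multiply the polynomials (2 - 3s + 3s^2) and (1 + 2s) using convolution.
Ascending coefficients: a = [2, -3, 3], b = [1, 2]. c[0] = 2×1 = 2; c[1] = 2×2 + -3×1 = 1; c[2] = -3×2 + 3×1 = -3; c[3] = 3×2 = 6. Result coefficients: [2, 1, -3, 6] → 2 + s - 3s^2 + 6s^3

2 + s - 3s^2 + 6s^3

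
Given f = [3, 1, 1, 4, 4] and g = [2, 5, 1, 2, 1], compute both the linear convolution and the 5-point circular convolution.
Linear: y_lin[0] = 3×2 = 6; y_lin[1] = 3×5 + 1×2 = 17; y_lin[2] = 3×1 + 1×5 + 1×2 = 10; y_lin[3] = 3×2 + 1×1 + 1×5 + 4×2 = 20; y_lin[4] = 3×1 + 1×2 + 1×1 + 4×5 + 4×2 = 34; y_lin[5] = 1×1 + 1×2 + 4×1 + 4×5 = 27; y_lin[6] = 1×1 + 4×2 + 4×1 = 13; y_lin[7] = 4×1 + 4×2 = 12; y_lin[8] = 4×1 = 4 → [6, 17, 10, 20, 34, 27, 13, 12, 4]. Circular (length 5): y[0] = 3×2 + 1×1 + 1×2 + 4×1 + 4×5 = 33; y[1] = 3×5 + 1×2 + 1×1 + 4×2 + 4×1 = 30; y[2] = 3×1 + 1×5 + 1×2 + 4×1 + 4×2 = 22; y[3] = 3×2 + 1×1 + 1×5 + 4×2 + 4×1 = 24; y[4] = 3×1 + 1×2 + 1×1 + 4×5 + 4×2 = 34 → [33, 30, 22, 24, 34]

Linear: [6, 17, 10, 20, 34, 27, 13, 12, 4], Circular: [33, 30, 22, 24, 34]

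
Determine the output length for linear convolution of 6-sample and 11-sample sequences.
Linear/full convolution length: m + n - 1 = 6 + 11 - 1 = 16

16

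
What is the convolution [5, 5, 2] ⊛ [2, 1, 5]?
y[0] = 5×2 = 10; y[1] = 5×1 + 5×2 = 15; y[2] = 5×5 + 5×1 + 2×2 = 34; y[3] = 5×5 + 2×1 = 27; y[4] = 2×5 = 10

[10, 15, 34, 27, 10]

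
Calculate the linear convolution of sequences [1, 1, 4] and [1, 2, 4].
y[0] = 1×1 = 1; y[1] = 1×2 + 1×1 = 3; y[2] = 1×4 + 1×2 + 4×1 = 10; y[3] = 1×4 + 4×2 = 12; y[4] = 4×4 = 16

[1, 3, 10, 12, 16]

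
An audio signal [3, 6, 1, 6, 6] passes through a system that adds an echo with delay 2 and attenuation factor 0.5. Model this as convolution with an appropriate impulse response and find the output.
Direct-path + delayed-attenuated-path model → impulse response h = [1, 0, 0.5] (1 at lag 0, 0.5 at lag 2). Output y[n] = x[n] + 0.5·x[n - 2] (with x[n] = 0 outside 0..4): y[0] = 3 + 0.5×0 = 3; y[1] = 6 + 0.5×0 = 6; y[2] = 1 + 0.5×3 = 2.5; y[3] = 6 + 0.5×6 = 9.0; y[4] = 6 + 0.5×1 = 6.5; y[5] = 0 + 0.5×6 = 3.0; y[6] = 0 + 0.5×6 = 3.0. So y = [3, 6, 2.5, 9.0, 6.5, 3.0, 3.0]

[3, 6, 2.5, 9.0, 6.5, 3.0, 3.0]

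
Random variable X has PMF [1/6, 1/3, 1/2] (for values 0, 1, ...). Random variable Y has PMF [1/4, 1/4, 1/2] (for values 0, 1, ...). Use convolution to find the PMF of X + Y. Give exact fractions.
P(X+Y=k) = Σ_i P(X=i)·P(Y=k-i) — a convolution of [1/6, 1/3, 1/2] and [1/4, 1/4, 1/2]. P(X+Y=0) = (1/6)×(1/4) = 1/24; P(X+Y=1) = (1/6)×(1/4) + (1/3)×(1/4) = 1/24 + 1/12 = 1/8; P(X+Y=2) = (1/6)×(1/2) + (1/3)×(1/4) + (1/2)×(1/4) = 1/12 + 1/12 + 1/8 = 7/24; P(X+Y=3) = (1/3)×(1/2) + (1/2)×(1/4) = 1/6 + 1/8 = 7/24; P(X+Y=4) = (1/2)×(1/2) = 1/4. PMF: [1/24, 1/8, 7/24, 7/24, 1/4] (sums to 1 ✓)

[1/24, 1/8, 7/24, 7/24, 1/4]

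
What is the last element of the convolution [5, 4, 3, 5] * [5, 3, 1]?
Use y[k] = Σ_i a[i]·b[k-i] at k=5. y[5] = 5×1 = 5

5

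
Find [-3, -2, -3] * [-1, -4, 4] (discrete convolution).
y[0] = -3×-1 = 3; y[1] = -3×-4 + -2×-1 = 14; y[2] = -3×4 + -2×-4 + -3×-1 = -1; y[3] = -2×4 + -3×-4 = 4; y[4] = -3×4 = -12

[3, 14, -1, 4, -12]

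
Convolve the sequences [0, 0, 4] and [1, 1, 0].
y[0] = 0×1 = 0; y[1] = 0×1 + 0×1 = 0; y[2] = 0×0 + 0×1 + 4×1 = 4; y[3] = 0×0 + 4×1 = 4; y[4] = 4×0 = 0

[0, 0, 4, 4, 0]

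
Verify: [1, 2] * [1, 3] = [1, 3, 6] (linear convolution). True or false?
Recompute linear convolution of [1, 2] and [1, 3]: y[0] = 1×1 = 1; y[1] = 1×3 + 2×1 = 5; y[2] = 2×3 = 6 → [1, 5, 6]. Compare to given [1, 3, 6]: they differ at index 1: given 3, correct 5, so answer: No

No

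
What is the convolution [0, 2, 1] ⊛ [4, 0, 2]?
y[0] = 0×4 = 0; y[1] = 0×0 + 2×4 = 8; y[2] = 0×2 + 2×0 + 1×4 = 4; y[3] = 2×2 + 1×0 = 4; y[4] = 1×2 = 2

[0, 8, 4, 4, 2]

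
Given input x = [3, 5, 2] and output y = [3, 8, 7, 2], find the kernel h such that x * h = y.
Output length 4 = len(x) + len(h) - 1 ⇒ len(h) = 2. Solve h forward using h[k] = (y[k] - Σ_{i≥1} x[i]·h[k-i]) / x[0]: h[0] = y[0] / x[0] = 3 / 3 = 1; h[1] = (y[1] - 5×1) / x[0] = (8 - 5×1) / 3 = 1. So h = [1, 1]. Forward-check [3, 5, 2] * [1, 1]: y[0] = 3×1 = 3; y[1] = 3×1 + 5×1 = 8; y[2] = 5×1 + 2×1 = 7; y[3] = 2×1 = 2 → [3, 8, 7, 2] ✓

[1, 1]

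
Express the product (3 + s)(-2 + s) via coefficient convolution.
Ascending coefficients: a = [3, 1], b = [-2, 1]. c[0] = 3×-2 = -6; c[1] = 3×1 + 1×-2 = 1; c[2] = 1×1 = 1. Result coefficients: [-6, 1, 1] → -6 + s + s^2

-6 + s + s^2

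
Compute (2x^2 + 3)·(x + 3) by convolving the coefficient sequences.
Ascending coefficients: a = [3, 0, 2], b = [3, 1]. c[0] = 3×3 = 9; c[1] = 3×1 + 0×3 = 3; c[2] = 0×1 + 2×3 = 6; c[3] = 2×1 = 2. Result coefficients: [9, 3, 6, 2] → 2x^3 + 6x^2 + 3x + 9

2x^3 + 6x^2 + 3x + 9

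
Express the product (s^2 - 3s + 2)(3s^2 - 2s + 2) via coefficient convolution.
Ascending coefficients: a = [2, -3, 1], b = [2, -2, 3]. c[0] = 2×2 = 4; c[1] = 2×-2 + -3×2 = -10; c[2] = 2×3 + -3×-2 + 1×2 = 14; c[3] = -3×3 + 1×-2 = -11; c[4] = 1×3 = 3. Result coefficients: [4, -10, 14, -11, 3] → 3s^4 - 11s^3 + 14s^2 - 10s + 4

3s^4 - 11s^3 + 14s^2 - 10s + 4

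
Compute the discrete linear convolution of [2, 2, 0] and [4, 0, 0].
y[0] = 2×4 = 8; y[1] = 2×0 + 2×4 = 8; y[2] = 2×0 + 2×0 + 0×4 = 0; y[3] = 2×0 + 0×0 = 0; y[4] = 0×0 = 0

[8, 8, 0, 0, 0]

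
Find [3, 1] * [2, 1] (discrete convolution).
y[0] = 3×2 = 6; y[1] = 3×1 + 1×2 = 5; y[2] = 1×1 = 1

[6, 5, 1]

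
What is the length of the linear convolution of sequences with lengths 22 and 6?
Linear/full convolution length: m + n - 1 = 22 + 6 - 1 = 27

27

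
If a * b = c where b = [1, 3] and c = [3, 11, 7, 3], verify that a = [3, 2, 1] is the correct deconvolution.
Forward-compute [3, 2, 1] * [1, 3]: c[0] = 3×1 = 3; c[1] = 3×3 + 2×1 = 11; c[2] = 2×3 + 1×1 = 7; c[3] = 1×3 = 3 → [3, 11, 7, 3]. Matches given c = [3, 11, 7, 3], so verified.

Verified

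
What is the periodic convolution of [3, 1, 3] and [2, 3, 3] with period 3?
Use y[k] = Σ_j x[j]·h[(k-j) mod 3]. y[0] = 3×2 + 1×3 + 3×3 = 18; y[1] = 3×3 + 1×2 + 3×3 = 20; y[2] = 3×3 + 1×3 + 3×2 = 18. Result: [18, 20, 18]

[18, 20, 18]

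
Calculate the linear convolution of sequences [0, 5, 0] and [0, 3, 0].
y[0] = 0×0 = 0; y[1] = 0×3 + 5×0 = 0; y[2] = 0×0 + 5×3 + 0×0 = 15; y[3] = 5×0 + 0×3 = 0; y[4] = 0×0 = 0

[0, 0, 15, 0, 0]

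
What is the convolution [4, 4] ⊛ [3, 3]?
y[0] = 4×3 = 12; y[1] = 4×3 + 4×3 = 24; y[2] = 4×3 = 12

[12, 24, 12]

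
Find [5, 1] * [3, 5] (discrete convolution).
y[0] = 5×3 = 15; y[1] = 5×5 + 1×3 = 28; y[2] = 1×5 = 5

[15, 28, 5]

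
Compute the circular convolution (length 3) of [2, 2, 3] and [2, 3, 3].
Use y[k] = Σ_j u[j]·v[(k-j) mod 3]. y[0] = 2×2 + 2×3 + 3×3 = 19; y[1] = 2×3 + 2×2 + 3×3 = 19; y[2] = 2×3 + 2×3 + 3×2 = 18. Result: [19, 19, 18]

[19, 19, 18]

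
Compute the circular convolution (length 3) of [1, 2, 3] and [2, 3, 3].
Use y[k] = Σ_j s[j]·t[(k-j) mod 3]. y[0] = 1×2 + 2×3 + 3×3 = 17; y[1] = 1×3 + 2×2 + 3×3 = 16; y[2] = 1×3 + 2×3 + 3×2 = 15. Result: [17, 16, 15]

[17, 16, 15]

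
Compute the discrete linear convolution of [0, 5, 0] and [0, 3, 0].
y[0] = 0×0 = 0; y[1] = 0×3 + 5×0 = 0; y[2] = 0×0 + 5×3 + 0×0 = 15; y[3] = 5×0 + 0×3 = 0; y[4] = 0×0 = 0

[0, 0, 15, 0, 0]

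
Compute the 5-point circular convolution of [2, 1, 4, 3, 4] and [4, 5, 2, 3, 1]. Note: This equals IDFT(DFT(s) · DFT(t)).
Either evaluate y[k] = Σ_j s[j]·t[(k-j) mod 5] directly, or use IDFT(DFT(s) · DFT(t)). y[0] = 2×4 + 1×1 + 4×3 + 3×2 + 4×5 = 47; y[1] = 2×5 + 1×4 + 4×1 + 3×3 + 4×2 = 35; y[2] = 2×2 + 1×5 + 4×4 + 3×1 + 4×3 = 40; y[3] = 2×3 + 1×2 + 4×5 + 3×4 + 4×1 = 44; y[4] = 2×1 + 1×3 + 4×2 + 3×5 + 4×4 = 44. Result: [47, 35, 40, 44, 44]

[47, 35, 40, 44, 44]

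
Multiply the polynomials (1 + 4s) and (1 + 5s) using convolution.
Ascending coefficients: a = [1, 4], b = [1, 5]. c[0] = 1×1 = 1; c[1] = 1×5 + 4×1 = 9; c[2] = 4×5 = 20. Result coefficients: [1, 9, 20] → 1 + 9s + 20s^2

1 + 9s + 20s^2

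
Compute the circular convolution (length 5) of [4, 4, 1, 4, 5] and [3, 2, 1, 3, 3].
Use y[k] = Σ_j x[j]·h[(k-j) mod 5]. y[0] = 4×3 + 4×3 + 1×3 + 4×1 + 5×2 = 41; y[1] = 4×2 + 4×3 + 1×3 + 4×3 + 5×1 = 40; y[2] = 4×1 + 4×2 + 1×3 + 4×3 + 5×3 = 42; y[3] = 4×3 + 4×1 + 1×2 + 4×3 + 5×3 = 45; y[4] = 4×3 + 4×3 + 1×1 + 4×2 + 5×3 = 48. Result: [41, 40, 42, 45, 48]

[41, 40, 42, 45, 48]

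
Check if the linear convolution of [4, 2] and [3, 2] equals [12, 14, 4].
Recompute linear convolution of [4, 2] and [3, 2]: y[0] = 4×3 = 12; y[1] = 4×2 + 2×3 = 14; y[2] = 2×2 = 4 → [12, 14, 4]. Given [12, 14, 4] matches, so answer: Yes

Yes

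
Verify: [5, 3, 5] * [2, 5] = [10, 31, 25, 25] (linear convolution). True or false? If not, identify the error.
Recompute linear convolution of [5, 3, 5] and [2, 5]: y[0] = 5×2 = 10; y[1] = 5×5 + 3×2 = 31; y[2] = 3×5 + 5×2 = 25; y[3] = 5×5 = 25 → [10, 31, 25, 25]. Given [10, 31, 25, 25] matches, so answer: Yes

Yes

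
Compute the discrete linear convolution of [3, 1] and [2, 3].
y[0] = 3×2 = 6; y[1] = 3×3 + 1×2 = 11; y[2] = 1×3 = 3

[6, 11, 3]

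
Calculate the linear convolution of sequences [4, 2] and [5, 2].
y[0] = 4×5 = 20; y[1] = 4×2 + 2×5 = 18; y[2] = 2×2 = 4

[20, 18, 4]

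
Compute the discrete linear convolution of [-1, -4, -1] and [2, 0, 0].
y[0] = -1×2 = -2; y[1] = -1×0 + -4×2 = -8; y[2] = -1×0 + -4×0 + -1×2 = -2; y[3] = -4×0 + -1×0 = 0; y[4] = -1×0 = 0

[-2, -8, -2, 0, 0]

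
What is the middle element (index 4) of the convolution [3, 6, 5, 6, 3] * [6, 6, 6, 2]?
Use y[k] = Σ_i a[i]·b[k-i] at k=4. y[4] = 6×2 + 5×6 + 6×6 + 3×6 = 96

96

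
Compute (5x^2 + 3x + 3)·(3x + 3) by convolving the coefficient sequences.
Ascending coefficients: a = [3, 3, 5], b = [3, 3]. c[0] = 3×3 = 9; c[1] = 3×3 + 3×3 = 18; c[2] = 3×3 + 5×3 = 24; c[3] = 5×3 = 15. Result coefficients: [9, 18, 24, 15] → 15x^3 + 24x^2 + 18x + 9

15x^3 + 24x^2 + 18x + 9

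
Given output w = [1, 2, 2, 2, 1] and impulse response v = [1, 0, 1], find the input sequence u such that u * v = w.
Deconvolve w=[1, 2, 2, 2, 1] by v=[1, 0, 1]. Since v[0]=1, solve forward: u[0] = w[0] / 1 = 1; u[1] = (w[1] - 1×0) / 1 = 2; u[2] = (w[2] - 2×0 - 1×1) / 1 = 1. So u = [1, 2, 1]. Check by forward convolution: w[0] = 1×1 = 1; w[1] = 1×0 + 2×1 = 2; w[2] = 1×1 + 2×0 + 1×1 = 2; w[3] = 2×1 + 1×0 = 2; w[4] = 1×1 = 1

[1, 2, 1]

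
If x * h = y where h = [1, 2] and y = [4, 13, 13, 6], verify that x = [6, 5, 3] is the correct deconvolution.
Forward-compute [6, 5, 3] * [1, 2]: y[0] = 6×1 = 6; y[1] = 6×2 + 5×1 = 17; y[2] = 5×2 + 3×1 = 13; y[3] = 3×2 = 6 → [6, 17, 13, 6]. Does not match given y = [4, 13, 13, 6].

Not verified. [6, 5, 3] * [1, 2] = [6, 17, 13, 6], which differs from [4, 13, 13, 6] at index 0.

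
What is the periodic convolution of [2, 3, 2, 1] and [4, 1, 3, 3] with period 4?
Use y[k] = Σ_j f[j]·g[(k-j) mod 4]. y[0] = 2×4 + 3×3 + 2×3 + 1×1 = 24; y[1] = 2×1 + 3×4 + 2×3 + 1×3 = 23; y[2] = 2×3 + 3×1 + 2×4 + 1×3 = 20; y[3] = 2×3 + 3×3 + 2×1 + 1×4 = 21. Result: [24, 23, 20, 21]

[24, 23, 20, 21]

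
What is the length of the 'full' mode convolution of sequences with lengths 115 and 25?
Linear/full convolution length: m + n - 1 = 115 + 25 - 1 = 139

139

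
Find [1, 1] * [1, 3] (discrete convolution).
y[0] = 1×1 = 1; y[1] = 1×3 + 1×1 = 4; y[2] = 1×3 = 3

[1, 4, 3]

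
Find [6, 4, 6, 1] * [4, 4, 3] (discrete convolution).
y[0] = 6×4 = 24; y[1] = 6×4 + 4×4 = 40; y[2] = 6×3 + 4×4 + 6×4 = 58; y[3] = 4×3 + 6×4 + 1×4 = 40; y[4] = 6×3 + 1×4 = 22; y[5] = 1×3 = 3

[24, 40, 58, 40, 22, 3]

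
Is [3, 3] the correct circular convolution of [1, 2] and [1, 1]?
Recompute circular convolution of [1, 2] and [1, 1]: y[0] = 1×1 + 2×1 = 3; y[1] = 1×1 + 2×1 = 3 → [3, 3]. Given [3, 3] matches, so answer: Yes

Yes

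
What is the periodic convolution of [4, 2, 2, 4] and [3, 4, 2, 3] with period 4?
Use y[k] = Σ_j u[j]·v[(k-j) mod 4]. y[0] = 4×3 + 2×3 + 2×2 + 4×4 = 38; y[1] = 4×4 + 2×3 + 2×3 + 4×2 = 36; y[2] = 4×2 + 2×4 + 2×3 + 4×3 = 34; y[3] = 4×3 + 2×2 + 2×4 + 4×3 = 36. Result: [38, 36, 34, 36]

[38, 36, 34, 36]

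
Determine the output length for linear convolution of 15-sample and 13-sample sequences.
Linear/full convolution length: m + n - 1 = 15 + 13 - 1 = 27

27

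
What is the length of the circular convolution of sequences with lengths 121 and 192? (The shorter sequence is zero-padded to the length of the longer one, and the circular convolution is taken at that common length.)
Circular convolution (zero-padding the shorter input) has length max(m, n) = max(121, 192) = 192

192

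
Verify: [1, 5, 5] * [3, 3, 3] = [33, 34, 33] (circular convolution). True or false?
Recompute circular convolution of [1, 5, 5] and [3, 3, 3]: y[0] = 1×3 + 5×3 + 5×3 = 33; y[1] = 1×3 + 5×3 + 5×3 = 33; y[2] = 1×3 + 5×3 + 5×3 = 33 → [33, 33, 33]. Compare to given [33, 34, 33]: they differ at index 1: given 34, correct 33, so answer: No

No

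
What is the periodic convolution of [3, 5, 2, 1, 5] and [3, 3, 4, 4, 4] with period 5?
Use y[k] = Σ_j f[j]·g[(k-j) mod 5]. y[0] = 3×3 + 5×4 + 2×4 + 1×4 + 5×3 = 56; y[1] = 3×3 + 5×3 + 2×4 + 1×4 + 5×4 = 56; y[2] = 3×4 + 5×3 + 2×3 + 1×4 + 5×4 = 57; y[3] = 3×4 + 5×4 + 2×3 + 1×3 + 5×4 = 61; y[4] = 3×4 + 5×4 + 2×4 + 1×3 + 5×3 = 58. Result: [56, 56, 57, 61, 58]

[56, 56, 57, 61, 58]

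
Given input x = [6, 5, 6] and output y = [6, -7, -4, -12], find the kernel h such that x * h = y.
Output length 4 = len(x) + len(h) - 1 ⇒ len(h) = 2. Solve h forward using h[k] = (y[k] - Σ_{i≥1} x[i]·h[k-i]) / x[0]: h[0] = y[0] / x[0] = 6 / 6 = 1; h[1] = (y[1] - 5×1) / x[0] = (-7 - 5×1) / 6 = -2. So h = [1, -2]. Forward-check [6, 5, 6] * [1, -2]: y[0] = 6×1 = 6; y[1] = 6×-2 + 5×1 = -7; y[2] = 5×-2 + 6×1 = -4; y[3] = 6×-2 = -12 → [6, -7, -4, -12] ✓

[1, -2]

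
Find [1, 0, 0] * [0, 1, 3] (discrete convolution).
y[0] = 1×0 = 0; y[1] = 1×1 + 0×0 = 1; y[2] = 1×3 + 0×1 + 0×0 = 3; y[3] = 0×3 + 0×1 = 0; y[4] = 0×3 = 0

[0, 1, 3, 0, 0]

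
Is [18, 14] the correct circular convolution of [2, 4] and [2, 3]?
Recompute circular convolution of [2, 4] and [2, 3]: y[0] = 2×2 + 4×3 = 16; y[1] = 2×3 + 4×2 = 14 → [16, 14]. Compare to given [18, 14]: they differ at index 0: given 18, correct 16, so answer: No

No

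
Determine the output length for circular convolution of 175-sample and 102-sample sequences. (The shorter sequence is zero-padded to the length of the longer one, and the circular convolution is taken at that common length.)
Circular convolution (zero-padding the shorter input) has length max(m, n) = max(175, 102) = 175

175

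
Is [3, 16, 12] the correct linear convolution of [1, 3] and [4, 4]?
Recompute linear convolution of [1, 3] and [4, 4]: y[0] = 1×4 = 4; y[1] = 1×4 + 3×4 = 16; y[2] = 3×4 = 12 → [4, 16, 12]. Compare to given [3, 16, 12]: they differ at index 0: given 3, correct 4, so answer: No

No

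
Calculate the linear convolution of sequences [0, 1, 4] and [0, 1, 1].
y[0] = 0×0 = 0; y[1] = 0×1 + 1×0 = 0; y[2] = 0×1 + 1×1 + 4×0 = 1; y[3] = 1×1 + 4×1 = 5; y[4] = 4×1 = 4

[0, 0, 1, 5, 4]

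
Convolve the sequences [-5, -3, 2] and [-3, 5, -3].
y[0] = -5×-3 = 15; y[1] = -5×5 + -3×-3 = -16; y[2] = -5×-3 + -3×5 + 2×-3 = -6; y[3] = -3×-3 + 2×5 = 19; y[4] = 2×-3 = -6

[15, -16, -6, 19, -6]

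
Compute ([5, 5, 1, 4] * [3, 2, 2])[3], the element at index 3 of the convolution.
Use y[k] = Σ_i a[i]·b[k-i] at k=3. y[3] = 5×2 + 1×2 + 4×3 = 24

24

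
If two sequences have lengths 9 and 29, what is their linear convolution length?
Linear/full convolution length: m + n - 1 = 9 + 29 - 1 = 37

37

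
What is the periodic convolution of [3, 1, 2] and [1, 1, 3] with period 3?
Use y[k] = Σ_j u[j]·v[(k-j) mod 3]. y[0] = 3×1 + 1×3 + 2×1 = 8; y[1] = 3×1 + 1×1 + 2×3 = 10; y[2] = 3×3 + 1×1 + 2×1 = 12. Result: [8, 10, 12]

[8, 10, 12]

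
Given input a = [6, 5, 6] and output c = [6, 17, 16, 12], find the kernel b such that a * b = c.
Output length 4 = len(a) + len(b) - 1 ⇒ len(b) = 2. Solve b forward using b[k] = (c[k] - Σ_{i≥1} a[i]·b[k-i]) / a[0]: b[0] = c[0] / a[0] = 6 / 6 = 1; b[1] = (c[1] - 5×1) / a[0] = (17 - 5×1) / 6 = 2. So b = [1, 2]. Forward-check [6, 5, 6] * [1, 2]: c[0] = 6×1 = 6; c[1] = 6×2 + 5×1 = 17; c[2] = 5×2 + 6×1 = 16; c[3] = 6×2 = 12 → [6, 17, 16, 12] ✓

[1, 2]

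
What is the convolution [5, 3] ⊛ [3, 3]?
y[0] = 5×3 = 15; y[1] = 5×3 + 3×3 = 24; y[2] = 3×3 = 9

[15, 24, 9]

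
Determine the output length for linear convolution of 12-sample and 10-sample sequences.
Linear/full convolution length: m + n - 1 = 12 + 10 - 1 = 21

21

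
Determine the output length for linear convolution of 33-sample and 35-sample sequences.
Linear/full convolution length: m + n - 1 = 33 + 35 - 1 = 67

67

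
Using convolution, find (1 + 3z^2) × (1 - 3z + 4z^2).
Ascending coefficients: a = [1, 0, 3], b = [1, -3, 4]. c[0] = 1×1 = 1; c[1] = 1×-3 + 0×1 = -3; c[2] = 1×4 + 0×-3 + 3×1 = 7; c[3] = 0×4 + 3×-3 = -9; c[4] = 3×4 = 12. Result coefficients: [1, -3, 7, -9, 12] → 1 - 3z + 7z^2 - 9z^3 + 12z^4

1 - 3z + 7z^2 - 9z^3 + 12z^4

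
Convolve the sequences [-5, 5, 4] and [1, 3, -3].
y[0] = -5×1 = -5; y[1] = -5×3 + 5×1 = -10; y[2] = -5×-3 + 5×3 + 4×1 = 34; y[3] = 5×-3 + 4×3 = -3; y[4] = 4×-3 = -12

[-5, -10, 34, -3, -12]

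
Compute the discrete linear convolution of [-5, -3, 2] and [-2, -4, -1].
y[0] = -5×-2 = 10; y[1] = -5×-4 + -3×-2 = 26; y[2] = -5×-1 + -3×-4 + 2×-2 = 13; y[3] = -3×-1 + 2×-4 = -5; y[4] = 2×-1 = -2

[10, 26, 13, -5, -2]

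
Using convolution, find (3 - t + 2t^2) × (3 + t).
Ascending coefficients: a = [3, -1, 2], b = [3, 1]. c[0] = 3×3 = 9; c[1] = 3×1 + -1×3 = 0; c[2] = -1×1 + 2×3 = 5; c[3] = 2×1 = 2. Result coefficients: [9, 0, 5, 2] → 9 + 5t^2 + 2t^3

9 + 5t^2 + 2t^3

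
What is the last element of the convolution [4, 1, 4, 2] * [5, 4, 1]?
Use y[k] = Σ_i a[i]·b[k-i] at k=5. y[5] = 2×1 = 2

2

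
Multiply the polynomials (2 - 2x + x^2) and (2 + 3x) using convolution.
Ascending coefficients: a = [2, -2, 1], b = [2, 3]. c[0] = 2×2 = 4; c[1] = 2×3 + -2×2 = 2; c[2] = -2×3 + 1×2 = -4; c[3] = 1×3 = 3. Result coefficients: [4, 2, -4, 3] → 4 + 2x - 4x^2 + 3x^3

4 + 2x - 4x^2 + 3x^3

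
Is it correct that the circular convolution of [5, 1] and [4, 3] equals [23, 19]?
Recompute circular convolution of [5, 1] and [4, 3]: y[0] = 5×4 + 1×3 = 23; y[1] = 5×3 + 1×4 = 19 → [23, 19]. Given [23, 19] matches, so answer: Yes

Yes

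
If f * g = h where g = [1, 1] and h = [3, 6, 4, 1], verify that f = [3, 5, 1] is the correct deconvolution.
Forward-compute [3, 5, 1] * [1, 1]: h[0] = 3×1 = 3; h[1] = 3×1 + 5×1 = 8; h[2] = 5×1 + 1×1 = 6; h[3] = 1×1 = 1 → [3, 8, 6, 1]. Does not match given h = [3, 6, 4, 1].

Not verified. [3, 5, 1] * [1, 1] = [3, 8, 6, 1], which differs from [3, 6, 4, 1] at index 1.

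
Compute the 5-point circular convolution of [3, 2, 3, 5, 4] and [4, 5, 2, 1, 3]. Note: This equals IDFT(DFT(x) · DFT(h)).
Either evaluate y[k] = Σ_j x[j]·h[(k-j) mod 5] directly, or use IDFT(DFT(x) · DFT(h)). y[0] = 3×4 + 2×3 + 3×1 + 5×2 + 4×5 = 51; y[1] = 3×5 + 2×4 + 3×3 + 5×1 + 4×2 = 45; y[2] = 3×2 + 2×5 + 3×4 + 5×3 + 4×1 = 47; y[3] = 3×1 + 2×2 + 3×5 + 5×4 + 4×3 = 54; y[4] = 3×3 + 2×1 + 3×2 + 5×5 + 4×4 = 58. Result: [51, 45, 47, 54, 58]

[51, 45, 47, 54, 58]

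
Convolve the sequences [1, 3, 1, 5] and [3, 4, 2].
y[0] = 1×3 = 3; y[1] = 1×4 + 3×3 = 13; y[2] = 1×2 + 3×4 + 1×3 = 17; y[3] = 3×2 + 1×4 + 5×3 = 25; y[4] = 1×2 + 5×4 = 22; y[5] = 5×2 = 10

[3, 13, 17, 25, 22, 10]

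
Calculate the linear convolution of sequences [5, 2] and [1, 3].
y[0] = 5×1 = 5; y[1] = 5×3 + 2×1 = 17; y[2] = 2×3 = 6

[5, 17, 6]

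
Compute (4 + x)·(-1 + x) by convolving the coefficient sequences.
Ascending coefficients: a = [4, 1], b = [-1, 1]. c[0] = 4×-1 = -4; c[1] = 4×1 + 1×-1 = 3; c[2] = 1×1 = 1. Result coefficients: [-4, 3, 1] → -4 + 3x + x^2

-4 + 3x + x^2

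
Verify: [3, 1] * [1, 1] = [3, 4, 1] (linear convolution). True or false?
Recompute linear convolution of [3, 1] and [1, 1]: y[0] = 3×1 = 3; y[1] = 3×1 + 1×1 = 4; y[2] = 1×1 = 1 → [3, 4, 1]. Given [3, 4, 1] matches, so answer: Yes

Yes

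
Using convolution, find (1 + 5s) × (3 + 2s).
Ascending coefficients: a = [1, 5], b = [3, 2]. c[0] = 1×3 = 3; c[1] = 1×2 + 5×3 = 17; c[2] = 5×2 = 10. Result coefficients: [3, 17, 10] → 3 + 17s + 10s^2

3 + 17s + 10s^2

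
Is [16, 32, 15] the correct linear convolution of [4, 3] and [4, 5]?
Recompute linear convolution of [4, 3] and [4, 5]: y[0] = 4×4 = 16; y[1] = 4×5 + 3×4 = 32; y[2] = 3×5 = 15 → [16, 32, 15]. Given [16, 32, 15] matches, so answer: Yes

Yes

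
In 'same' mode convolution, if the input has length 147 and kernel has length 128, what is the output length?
'Same' mode returns an output with the same length as the input: 147

147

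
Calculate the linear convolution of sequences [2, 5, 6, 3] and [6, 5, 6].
y[0] = 2×6 = 12; y[1] = 2×5 + 5×6 = 40; y[2] = 2×6 + 5×5 + 6×6 = 73; y[3] = 5×6 + 6×5 + 3×6 = 78; y[4] = 6×6 + 3×5 = 51; y[5] = 3×6 = 18

[12, 40, 73, 78, 51, 18]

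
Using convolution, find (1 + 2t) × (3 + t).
Ascending coefficients: a = [1, 2], b = [3, 1]. c[0] = 1×3 = 3; c[1] = 1×1 + 2×3 = 7; c[2] = 2×1 = 2. Result coefficients: [3, 7, 2] → 3 + 7t + 2t^2

3 + 7t + 2t^2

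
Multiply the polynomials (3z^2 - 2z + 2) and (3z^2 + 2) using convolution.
Ascending coefficients: a = [2, -2, 3], b = [2, 0, 3]. c[0] = 2×2 = 4; c[1] = 2×0 + -2×2 = -4; c[2] = 2×3 + -2×0 + 3×2 = 12; c[3] = -2×3 + 3×0 = -6; c[4] = 3×3 = 9. Result coefficients: [4, -4, 12, -6, 9] → 9z^4 - 6z^3 + 12z^2 - 4z + 4

9z^4 - 6z^3 + 12z^2 - 4z + 4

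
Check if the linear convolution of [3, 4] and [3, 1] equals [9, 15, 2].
Recompute linear convolution of [3, 4] and [3, 1]: y[0] = 3×3 = 9; y[1] = 3×1 + 4×3 = 15; y[2] = 4×1 = 4 → [9, 15, 4]. Compare to given [9, 15, 2]: they differ at index 2: given 2, correct 4, so answer: No

No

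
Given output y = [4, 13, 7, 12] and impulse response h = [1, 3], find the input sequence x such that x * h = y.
Deconvolve y=[4, 13, 7, 12] by h=[1, 3]. Since h[0]=1, solve forward: x[0] = y[0] / 1 = 4; x[1] = (y[1] - 4×3) / 1 = 1; x[2] = (y[2] - 1×3) / 1 = 4. So x = [4, 1, 4]. Check by forward convolution: y[0] = 4×1 = 4; y[1] = 4×3 + 1×1 = 13; y[2] = 1×3 + 4×1 = 7; y[3] = 4×3 = 12

[4, 1, 4]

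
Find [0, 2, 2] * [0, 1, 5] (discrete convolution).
y[0] = 0×0 = 0; y[1] = 0×1 + 2×0 = 0; y[2] = 0×5 + 2×1 + 2×0 = 2; y[3] = 2×5 + 2×1 = 12; y[4] = 2×5 = 10

[0, 0, 2, 12, 10]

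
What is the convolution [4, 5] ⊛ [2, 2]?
y[0] = 4×2 = 8; y[1] = 4×2 + 5×2 = 18; y[2] = 5×2 = 10

[8, 18, 10]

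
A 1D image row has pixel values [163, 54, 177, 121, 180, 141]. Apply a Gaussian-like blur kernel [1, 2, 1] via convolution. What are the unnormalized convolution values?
Convolve image row [163, 54, 177, 121, 180, 141] with kernel [1, 2, 1]: y[0] = 163×1 = 163; y[1] = 163×2 + 54×1 = 380; y[2] = 163×1 + 54×2 + 177×1 = 448; y[3] = 54×1 + 177×2 + 121×1 = 529; y[4] = 177×1 + 121×2 + 180×1 = 599; y[5] = 121×1 + 180×2 + 141×1 = 622; y[6] = 180×1 + 141×2 = 462; y[7] = 141×1 = 141 → [163, 380, 448, 529, 599, 622, 462, 141]. Normalization factor = sum(kernel) = 4.

[163, 380, 448, 529, 599, 622, 462, 141]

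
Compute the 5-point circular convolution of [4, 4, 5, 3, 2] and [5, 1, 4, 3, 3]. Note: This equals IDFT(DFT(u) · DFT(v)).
Either evaluate y[k] = Σ_j u[j]·v[(k-j) mod 5] directly, or use IDFT(DFT(u) · DFT(v)). y[0] = 4×5 + 4×3 + 5×3 + 3×4 + 2×1 = 61; y[1] = 4×1 + 4×5 + 5×3 + 3×3 + 2×4 = 56; y[2] = 4×4 + 4×1 + 5×5 + 3×3 + 2×3 = 60; y[3] = 4×3 + 4×4 + 5×1 + 3×5 + 2×3 = 54; y[4] = 4×3 + 4×3 + 5×4 + 3×1 + 2×5 = 57. Result: [61, 56, 60, 54, 57]

[61, 56, 60, 54, 57]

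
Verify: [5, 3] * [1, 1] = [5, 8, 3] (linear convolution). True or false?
Recompute linear convolution of [5, 3] and [1, 1]: y[0] = 5×1 = 5; y[1] = 5×1 + 3×1 = 8; y[2] = 3×1 = 3 → [5, 8, 3]. Given [5, 8, 3] matches, so answer: Yes

Yes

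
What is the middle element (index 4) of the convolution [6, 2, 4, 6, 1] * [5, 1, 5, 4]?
Use y[k] = Σ_i a[i]·b[k-i] at k=4. y[4] = 2×4 + 4×5 + 6×1 + 1×5 = 39

39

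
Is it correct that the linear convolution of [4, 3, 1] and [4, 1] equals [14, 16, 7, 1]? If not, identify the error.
Recompute linear convolution of [4, 3, 1] and [4, 1]: y[0] = 4×4 = 16; y[1] = 4×1 + 3×4 = 16; y[2] = 3×1 + 1×4 = 7; y[3] = 1×1 = 1 → [16, 16, 7, 1]. Compare to given [14, 16, 7, 1]: they differ at index 0: given 14, correct 16, so answer: No

No. Error at index 0: given 14, correct 16.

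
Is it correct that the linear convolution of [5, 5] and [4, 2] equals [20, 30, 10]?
Recompute linear convolution of [5, 5] and [4, 2]: y[0] = 5×4 = 20; y[1] = 5×2 + 5×4 = 30; y[2] = 5×2 = 10 → [20, 30, 10]. Given [20, 30, 10] matches, so answer: Yes

Yes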